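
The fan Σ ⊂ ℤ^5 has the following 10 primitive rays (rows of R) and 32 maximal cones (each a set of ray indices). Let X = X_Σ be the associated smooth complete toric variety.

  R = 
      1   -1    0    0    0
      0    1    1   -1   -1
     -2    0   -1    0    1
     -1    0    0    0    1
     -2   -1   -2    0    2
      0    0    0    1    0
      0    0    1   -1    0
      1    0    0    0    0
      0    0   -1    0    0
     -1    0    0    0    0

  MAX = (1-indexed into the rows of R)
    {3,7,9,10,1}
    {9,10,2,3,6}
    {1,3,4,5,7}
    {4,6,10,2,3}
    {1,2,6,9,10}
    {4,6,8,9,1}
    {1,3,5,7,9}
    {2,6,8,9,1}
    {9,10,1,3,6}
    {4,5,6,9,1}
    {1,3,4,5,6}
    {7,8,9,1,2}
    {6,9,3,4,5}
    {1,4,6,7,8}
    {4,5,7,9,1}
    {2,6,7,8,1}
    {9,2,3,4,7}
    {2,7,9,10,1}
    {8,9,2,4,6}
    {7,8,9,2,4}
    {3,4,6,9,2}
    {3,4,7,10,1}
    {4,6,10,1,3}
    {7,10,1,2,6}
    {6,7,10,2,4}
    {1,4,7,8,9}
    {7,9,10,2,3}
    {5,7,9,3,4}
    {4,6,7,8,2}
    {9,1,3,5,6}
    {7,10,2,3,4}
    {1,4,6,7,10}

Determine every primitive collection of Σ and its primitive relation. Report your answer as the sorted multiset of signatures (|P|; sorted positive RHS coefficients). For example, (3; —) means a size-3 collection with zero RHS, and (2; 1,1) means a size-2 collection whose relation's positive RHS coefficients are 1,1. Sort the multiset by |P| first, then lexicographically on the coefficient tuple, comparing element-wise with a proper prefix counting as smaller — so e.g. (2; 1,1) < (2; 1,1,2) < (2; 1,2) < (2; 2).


Δ(Σ) — 10 vertices, 12 min non-faces:

  P = {8,10}:  v_{8} + v_{10} = 0  ⇒ sig = (2; —)
  P = {3,8}:  v_{3} + v_{8} = v_{4} + v_{9}  ⇒ sig = (2; 1,1)
  P = {2,5}:  v_{2} + v_{5} = v_{3} + v_{7} + v_{9}  ⇒ sig = (2; 1,1,1)
  P = {5,10}:  v_{5} + v_{10} = v_{1} + 2·v_{3}  ⇒ sig = (2; 1,2)
  P = {5,8}:  v_{5} + v_{8} = v_{1} + 2·v_{4} + 2·v_{9}  ⇒ sig = (2; 1,2,2)
  P = {6,7,9}:  v_{6} + v_{7} + v_{9} = 0  ⇒ sig = (3; —)
  P = {1,2,4}:  v_{1} + v_{2} + v_{4} = v_{7}  ⇒ sig = (3; 1)
  P = {4,9,10}:  v_{4} + v_{9} + v_{10} = v_{3}  ⇒ sig = (3; 1)
  P = {3,6,7}:  v_{3} + v_{6} + v_{7} = v_{4} + v_{10}  ⇒ sig = (3; 1,1)
  P = {1,2,3}:  v_{1} + v_{2} + v_{3} = v_{7} + v_{9} + v_{10}  ⇒ sig = (3; 1,1,1)
  P = {5,6,7}:  v_{5} + v_{6} + v_{7} = v_{1} + v_{3} + v_{4}  ⇒ sig = (3; 1,1,1)
  P = {1,3,4,9}:  v_{1} + v_{3} + v_{4} + v_{9} = v_{5}  ⇒ sig = (4; 1)

Signatures (|P|; sorted positive RHS coefficients), sorted:
[(2; —), (2; 1,1), (2; 1,1,1), (2; 1,2), (2; 1,2,2), (3; —), (3; 1), (3; 1), (3; 1,1), (3; 1,1,1), (3; 1,1,1), (4; 1)]


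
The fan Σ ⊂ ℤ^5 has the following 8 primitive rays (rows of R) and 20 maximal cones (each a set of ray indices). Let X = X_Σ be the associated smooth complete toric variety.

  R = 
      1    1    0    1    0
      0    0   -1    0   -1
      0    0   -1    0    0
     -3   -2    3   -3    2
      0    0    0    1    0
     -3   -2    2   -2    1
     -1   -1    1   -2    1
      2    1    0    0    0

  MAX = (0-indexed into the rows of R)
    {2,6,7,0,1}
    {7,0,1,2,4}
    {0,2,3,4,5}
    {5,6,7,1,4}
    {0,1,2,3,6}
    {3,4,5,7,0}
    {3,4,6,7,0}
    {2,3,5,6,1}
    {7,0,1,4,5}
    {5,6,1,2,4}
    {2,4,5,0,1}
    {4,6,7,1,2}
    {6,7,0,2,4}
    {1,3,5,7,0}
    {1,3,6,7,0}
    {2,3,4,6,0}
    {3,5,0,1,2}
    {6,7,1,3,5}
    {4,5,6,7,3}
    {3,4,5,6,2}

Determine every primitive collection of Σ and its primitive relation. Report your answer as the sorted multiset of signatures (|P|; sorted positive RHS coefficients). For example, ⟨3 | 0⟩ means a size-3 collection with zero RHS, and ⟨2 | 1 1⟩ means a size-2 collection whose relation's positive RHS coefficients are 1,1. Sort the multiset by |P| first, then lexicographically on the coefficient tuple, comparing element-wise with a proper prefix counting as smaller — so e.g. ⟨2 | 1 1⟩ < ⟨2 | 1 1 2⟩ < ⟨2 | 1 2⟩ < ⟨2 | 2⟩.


5 collections generate NE(X_Σ); each relation:

  • {0,5,6}:  v_{0} + v_{5} + v_{6} = v_{3}  →  sig = ⟨3 | 1⟩
  • {1,3,4}:  v_{1} + v_{3} + v_{4} = v_{5}  →  sig = ⟨3 | 1⟩
  • {2,5,7}:  v_{2} + v_{5} + v_{7} = v_{6}  →  sig = ⟨3 | 1⟩
  • {2,3,7}:  v_{2} + v_{3} + v_{7} = v_{0} + 2·v_{6}  →  sig = ⟨3 | 1 2⟩
  • {0,1,4,6}:  v_{0} + v_{1} + v_{4} + v_{6} = 0  →  sig = ⟨4 | 0⟩

Sorted signature multiset PRS(X):
    |P|=3: 4 collections, coeffs (1), (1), (1), (1,2)
    |P|=4: 1 collection, coeffs ()


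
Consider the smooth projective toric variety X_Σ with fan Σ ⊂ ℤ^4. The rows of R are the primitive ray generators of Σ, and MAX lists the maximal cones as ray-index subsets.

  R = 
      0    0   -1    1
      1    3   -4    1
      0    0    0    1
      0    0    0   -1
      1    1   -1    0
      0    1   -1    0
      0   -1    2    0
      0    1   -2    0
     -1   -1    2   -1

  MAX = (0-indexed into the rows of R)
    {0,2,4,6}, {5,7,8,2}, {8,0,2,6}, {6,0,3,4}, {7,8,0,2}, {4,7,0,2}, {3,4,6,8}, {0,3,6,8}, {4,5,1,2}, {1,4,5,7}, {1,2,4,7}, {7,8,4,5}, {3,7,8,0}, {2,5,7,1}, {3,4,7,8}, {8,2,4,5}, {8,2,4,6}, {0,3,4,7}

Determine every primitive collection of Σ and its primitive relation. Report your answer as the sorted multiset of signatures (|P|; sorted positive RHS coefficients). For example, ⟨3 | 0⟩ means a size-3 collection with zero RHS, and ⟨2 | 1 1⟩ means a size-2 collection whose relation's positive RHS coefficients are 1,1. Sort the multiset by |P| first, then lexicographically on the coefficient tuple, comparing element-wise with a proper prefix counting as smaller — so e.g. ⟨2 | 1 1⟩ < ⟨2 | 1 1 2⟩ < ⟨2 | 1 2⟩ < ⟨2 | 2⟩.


Minimal non-faces — 12 found among 9 rays, 18 max cones:

  • {2,3}:  v_{2} + v_{3} = 0  ⇒ sig = ⟨2 | 0⟩
  • {6,7}:  v_{6} + v_{7} = 0  ⇒ sig = ⟨2 | 0⟩
  • {0,5}:  v_{0} + v_{5} = v_{2} + v_{7}  ⇒ sig = ⟨2 | 1 1⟩
  • {1,3}:  v_{1} + v_{3} = v_{4} + v_{5} + v_{7}  ⇒ sig = ⟨2 | 1 1 1⟩
  • {1,6}:  v_{1} + v_{6} = v_{2} + v_{4} + v_{5}  ⇒ sig = ⟨2 | 1 1 1⟩
  • {3,5}:  v_{3} + v_{5} = v_{4} + v_{7} + v_{8}  ⇒ sig = ⟨2 | 1 1 1⟩
  • {5,6}:  v_{5} + v_{6} = v_{2} + v_{4} + v_{8}  ⇒ sig = ⟨2 | 1 1 1⟩
  • {0,1}:  v_{0} + v_{1} = 2·v_{2} + v_{4} + 2·v_{7}  ⇒ sig = ⟨2 | 1 2 2⟩
  • {1,8}:  v_{1} + v_{8} = 2·v_{5}  ⇒ sig = ⟨2 | 2⟩
  • {0,4,8}:  v_{0} + v_{4} + v_{8} = 0  ⇒ sig = ⟨3 | 0⟩
  • {2,4,5,7}:  v_{2} + v_{4} + v_{5} + v_{7} = v_{1}  ⇒ sig = ⟨4 | 1⟩
  • {2,4,7,8}:  v_{2} + v_{4} + v_{7} + v_{8} = v_{5}  ⇒ sig = ⟨4 | 1⟩

Hence PRS(X_Σ) =
    |P|=2: 9 collections, coeffs (), (), (1,1), (1,1,1), (1,1,1), (1,1,1), (1,1,1), (1,2,2), (2)
    |P|=3: 1 collection, coeffs ()
    |P|=4: 2 collections, coeffs (1), (1)


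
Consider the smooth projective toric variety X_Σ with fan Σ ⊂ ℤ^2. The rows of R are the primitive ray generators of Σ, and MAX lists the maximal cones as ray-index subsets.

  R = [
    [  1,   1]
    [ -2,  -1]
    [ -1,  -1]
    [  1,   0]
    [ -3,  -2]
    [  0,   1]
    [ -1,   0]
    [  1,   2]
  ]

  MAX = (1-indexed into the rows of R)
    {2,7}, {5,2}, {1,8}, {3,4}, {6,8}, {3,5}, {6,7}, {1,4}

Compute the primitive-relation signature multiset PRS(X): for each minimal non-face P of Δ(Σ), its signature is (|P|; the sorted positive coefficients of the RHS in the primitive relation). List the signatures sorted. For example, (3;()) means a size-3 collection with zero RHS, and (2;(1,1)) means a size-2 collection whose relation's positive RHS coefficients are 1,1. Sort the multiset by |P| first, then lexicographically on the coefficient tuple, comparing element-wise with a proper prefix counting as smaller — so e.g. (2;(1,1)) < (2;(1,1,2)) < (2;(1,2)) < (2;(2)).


The 20 primitive collections of Σ (r=8, n=2):

  {1,3}:  v_{1} + v_{3} = 0  ⟹  sig = (2;())
  {4,7}:  v_{4} + v_{7} = 0  ⟹  sig = (2;())
  {1,2}:  v_{1} + v_{2} = v_{7}  ⟹  sig = (2;(1))
  {1,5}:  v_{1} + v_{5} = v_{2}  ⟹  sig = (2;(1))
  {1,6}:  v_{1} + v_{6} = v_{8}  ⟹  sig = (2;(1))
  {1,7}:  v_{1} + v_{7} = v_{6}  ⟹  sig = (2;(1))
  {2,3}:  v_{2} + v_{3} = v_{5}  ⟹  sig = (2;(1))
  {2,4}:  v_{2} + v_{4} = v_{3}  ⟹  sig = (2;(1))
  {3,6}:  v_{3} + v_{6} = v_{7}  ⟹  sig = (2;(1))
  {3,7}:  v_{3} + v_{7} = v_{2}  ⟹  sig = (2;(1))
  {3,8}:  v_{3} + v_{8} = v_{6}  ⟹  sig = (2;(1))
  {4,6}:  v_{4} + v_{6} = v_{1}  ⟹  sig = (2;(1))
  {2,8}:  v_{2} + v_{8} = v_{6} + v_{7}  ⟹  sig = (2;(1,1))
  {5,6}:  v_{5} + v_{6} = v_{2} + v_{7}  ⟹  sig = (2;(1,1))
  {2,6}:  v_{2} + v_{6} = 2·v_{7}  ⟹  sig = (2;(2))
  {4,5}:  v_{4} + v_{5} = 2·v_{3}  ⟹  sig = (2;(2))
  {4,8}:  v_{4} + v_{8} = 2·v_{1}  ⟹  sig = (2;(2))
  {5,7}:  v_{5} + v_{7} = 2·v_{2}  ⟹  sig = (2;(2))
  {5,8}:  v_{5} + v_{8} = 2·v_{7}  ⟹  sig = (2;(2))
  {7,8}:  v_{7} + v_{8} = 2·v_{6}  ⟹  sig = (2;(2))

Signatures (|P|; sorted positive RHS coefficients), sorted:
{ (2;()) ×2,  (2;(1)) ×10,  (2;(1,1)) ×2,  (2;(2)) ×6 }


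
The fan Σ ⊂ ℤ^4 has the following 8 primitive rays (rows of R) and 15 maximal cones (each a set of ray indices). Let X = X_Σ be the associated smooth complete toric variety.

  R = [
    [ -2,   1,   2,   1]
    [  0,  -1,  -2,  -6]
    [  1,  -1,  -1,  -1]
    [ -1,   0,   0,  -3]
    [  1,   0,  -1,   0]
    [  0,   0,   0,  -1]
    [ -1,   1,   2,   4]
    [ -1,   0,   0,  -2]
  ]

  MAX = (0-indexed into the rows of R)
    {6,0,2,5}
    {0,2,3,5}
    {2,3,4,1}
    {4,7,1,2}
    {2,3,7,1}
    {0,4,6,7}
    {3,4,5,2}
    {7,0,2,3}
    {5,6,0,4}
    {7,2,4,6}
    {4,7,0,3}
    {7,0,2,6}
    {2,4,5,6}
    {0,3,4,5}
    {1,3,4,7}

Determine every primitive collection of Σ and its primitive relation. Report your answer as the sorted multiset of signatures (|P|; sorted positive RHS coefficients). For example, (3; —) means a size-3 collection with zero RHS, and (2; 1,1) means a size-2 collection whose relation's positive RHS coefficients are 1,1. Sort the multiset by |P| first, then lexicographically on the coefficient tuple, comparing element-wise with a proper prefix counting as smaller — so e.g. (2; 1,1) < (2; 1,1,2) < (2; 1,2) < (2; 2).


7 collections generate NE(X_Σ); each relation:

  P={1,6}:  v_{1} + v_{6} = v_{7} ; sig = (2; 1)
  P={3,6}:  v_{3} + v_{6} = v_{0} ; sig = (2; 1)
  P={5,7}:  v_{5} + v_{7} = v_{3} ; sig = (2; 1)
  P={0,1}:  v_{0} + v_{1} = v_{3} + v_{7} ; sig = (2; 1,1)
  P={1,5}:  v_{1} + v_{5} = v_{2} + 2·v_{3} + v_{4} ; sig = (2; 1,1,2)
  P={0,2,4}:  v_{0} + v_{2} + v_{4} = 0 ; sig = (3; —)
  P={2,3,4,7}:  v_{2} + v_{3} + v_{4} + v_{7} = v_{1} ; sig = (4; 1)

Sorted signature multiset PRS(X):
{ (2; 1) ×3,  (2; 1,1),  (2; 1,1,2),  (3; —),  (4; 1) }


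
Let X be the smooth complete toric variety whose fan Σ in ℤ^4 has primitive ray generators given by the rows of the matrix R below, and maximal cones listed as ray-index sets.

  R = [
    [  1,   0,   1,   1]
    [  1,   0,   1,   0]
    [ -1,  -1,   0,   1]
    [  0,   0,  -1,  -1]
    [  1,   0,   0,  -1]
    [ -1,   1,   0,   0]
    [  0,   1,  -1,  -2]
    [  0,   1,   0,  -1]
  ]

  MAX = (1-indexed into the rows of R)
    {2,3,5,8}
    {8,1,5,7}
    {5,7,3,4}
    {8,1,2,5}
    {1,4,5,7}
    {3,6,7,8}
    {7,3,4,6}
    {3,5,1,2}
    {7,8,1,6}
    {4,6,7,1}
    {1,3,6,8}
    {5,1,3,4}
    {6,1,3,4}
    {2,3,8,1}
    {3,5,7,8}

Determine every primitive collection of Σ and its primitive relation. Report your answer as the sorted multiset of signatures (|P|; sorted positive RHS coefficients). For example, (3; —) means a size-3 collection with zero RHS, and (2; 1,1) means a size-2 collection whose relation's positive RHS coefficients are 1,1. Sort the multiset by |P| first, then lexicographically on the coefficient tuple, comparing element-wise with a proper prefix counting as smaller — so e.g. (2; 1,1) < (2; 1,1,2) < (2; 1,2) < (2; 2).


Σ has 7 primitive collections:

  {2,4}:  v_{2} + v_{4} = v_{5}  so sig = (2; 1)
  {4,8}:  v_{4} + v_{8} = v_{7}  so sig = (2; 1)
  {5,6}:  v_{5} + v_{6} = v_{8}  so sig = (2; 1)
  {2,7}:  v_{2} + v_{7} = v_{5} + v_{8}  so sig = (2; 1,1)
  {2,6}:  v_{2} + v_{6} = v_{1} + v_{3} + 2·v_{8}  so sig = (2; 1,1,2)
  {1,3,7}:  v_{1} + v_{3} + v_{7} = 0  so sig = (3; —)
  {1,3,5,8}:  v_{1} + v_{3} + v_{5} + v_{8} = v_{2}  so sig = (4; 1)

Sorted signature multiset PRS(X):
    (2; 1)
    (2; 1)
    (2; 1)
    (2; 1,1)
    (2; 1,1,2)
    (3; —)
    (4; 1)


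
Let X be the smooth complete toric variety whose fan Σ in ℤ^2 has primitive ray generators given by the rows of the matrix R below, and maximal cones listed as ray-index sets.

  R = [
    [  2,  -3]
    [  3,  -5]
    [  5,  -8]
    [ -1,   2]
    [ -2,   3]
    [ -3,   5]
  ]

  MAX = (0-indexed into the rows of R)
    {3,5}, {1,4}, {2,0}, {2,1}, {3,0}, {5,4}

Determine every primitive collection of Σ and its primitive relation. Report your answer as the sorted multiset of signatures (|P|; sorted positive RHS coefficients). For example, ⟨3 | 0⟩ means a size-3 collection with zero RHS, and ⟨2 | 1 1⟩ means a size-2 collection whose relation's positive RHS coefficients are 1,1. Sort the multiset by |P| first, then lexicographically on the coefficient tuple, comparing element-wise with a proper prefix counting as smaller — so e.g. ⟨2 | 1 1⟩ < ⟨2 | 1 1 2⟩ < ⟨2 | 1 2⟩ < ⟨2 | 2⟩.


|primitive collections| = 9. Relations:

  {0,4}:  v_{0} + v_{4} = 0  →  sig = ⟨2 | 0⟩
  {1,5}:  v_{1} + v_{5} = 0  →  sig = ⟨2 | 0⟩
  {0,1}:  v_{0} + v_{1} = v_{2}  →  sig = ⟨2 | 1⟩
  {0,5}:  v_{0} + v_{5} = v_{3}  →  sig = ⟨2 | 1⟩
  {1,3}:  v_{1} + v_{3} = v_{0}  →  sig = ⟨2 | 1⟩
  {2,4}:  v_{2} + v_{4} = v_{1}  →  sig = ⟨2 | 1⟩
  {2,5}:  v_{2} + v_{5} = v_{0}  →  sig = ⟨2 | 1⟩
  {3,4}:  v_{3} + v_{4} = v_{5}  →  sig = ⟨2 | 1⟩
  {2,3}:  v_{2} + v_{3} = 2·v_{0}  →  sig = ⟨2 | 2⟩

Signatures (|P|; sorted positive RHS coefficients), sorted:
[⟨2 | 0⟩, ⟨2 | 0⟩, ⟨2 | 1⟩, ⟨2 | 1⟩, ⟨2 | 1⟩, ⟨2 | 1⟩, ⟨2 | 1⟩, ⟨2 | 1⟩, ⟨2 | 2⟩]


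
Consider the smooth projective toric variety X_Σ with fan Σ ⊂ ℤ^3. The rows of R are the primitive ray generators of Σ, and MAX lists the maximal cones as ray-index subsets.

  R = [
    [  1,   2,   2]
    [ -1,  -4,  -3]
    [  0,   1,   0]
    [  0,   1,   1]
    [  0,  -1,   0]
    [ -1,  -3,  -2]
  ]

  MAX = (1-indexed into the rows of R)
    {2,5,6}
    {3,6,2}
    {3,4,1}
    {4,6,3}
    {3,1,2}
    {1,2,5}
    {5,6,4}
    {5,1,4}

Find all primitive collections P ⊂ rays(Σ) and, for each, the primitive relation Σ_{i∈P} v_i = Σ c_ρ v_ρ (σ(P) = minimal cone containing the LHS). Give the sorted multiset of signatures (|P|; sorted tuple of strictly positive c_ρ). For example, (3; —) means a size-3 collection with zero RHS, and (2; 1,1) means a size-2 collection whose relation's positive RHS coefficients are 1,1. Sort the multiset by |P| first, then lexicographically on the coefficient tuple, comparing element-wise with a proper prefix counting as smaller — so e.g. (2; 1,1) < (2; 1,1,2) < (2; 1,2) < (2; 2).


Δ(Σ) — 6 vertices, 3 min non-faces:

  P = {3,5}:  v_{3} + v_{5} = 0 — sig = (2; —)
  P = {1,6}:  v_{1} + v_{6} = v_{5} — sig = (2; 1)
  P = {2,4}:  v_{2} + v_{4} = v_{6} — sig = (2; 1)

Hence PRS(X_Σ) =
    |P|=2: 3 collections, coeffs (), (1), (1)


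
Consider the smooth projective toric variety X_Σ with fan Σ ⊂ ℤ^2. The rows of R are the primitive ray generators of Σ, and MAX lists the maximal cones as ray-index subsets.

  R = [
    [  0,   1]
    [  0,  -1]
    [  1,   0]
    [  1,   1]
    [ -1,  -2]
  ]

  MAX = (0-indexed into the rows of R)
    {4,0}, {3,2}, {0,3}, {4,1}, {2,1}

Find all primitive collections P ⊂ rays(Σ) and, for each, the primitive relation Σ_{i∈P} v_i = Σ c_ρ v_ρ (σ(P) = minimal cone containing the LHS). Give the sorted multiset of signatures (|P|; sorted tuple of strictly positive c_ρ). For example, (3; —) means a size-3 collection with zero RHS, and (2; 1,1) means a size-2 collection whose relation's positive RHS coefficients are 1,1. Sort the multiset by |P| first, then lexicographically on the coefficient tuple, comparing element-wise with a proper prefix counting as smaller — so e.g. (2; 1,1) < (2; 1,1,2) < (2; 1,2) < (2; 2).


5 collections generate NE(X_Σ); each relation:

  • {0,1}:  v_{0} + v_{1} = 0  so sig = (2; —)
  • {0,2}:  v_{0} + v_{2} = v_{3}  so sig = (2; 1)
  • {1,3}:  v_{1} + v_{3} = v_{2}  so sig = (2; 1)
  • {3,4}:  v_{3} + v_{4} = v_{1}  so sig = (2; 1)
  • {2,4}:  v_{2} + v_{4} = 2·v_{1}  so sig = (2; 2)

Signatures (|P|; sorted positive RHS coefficients), sorted:
    |P|=2: 5 collections, coeffs (), (1), (1), (1), (2)


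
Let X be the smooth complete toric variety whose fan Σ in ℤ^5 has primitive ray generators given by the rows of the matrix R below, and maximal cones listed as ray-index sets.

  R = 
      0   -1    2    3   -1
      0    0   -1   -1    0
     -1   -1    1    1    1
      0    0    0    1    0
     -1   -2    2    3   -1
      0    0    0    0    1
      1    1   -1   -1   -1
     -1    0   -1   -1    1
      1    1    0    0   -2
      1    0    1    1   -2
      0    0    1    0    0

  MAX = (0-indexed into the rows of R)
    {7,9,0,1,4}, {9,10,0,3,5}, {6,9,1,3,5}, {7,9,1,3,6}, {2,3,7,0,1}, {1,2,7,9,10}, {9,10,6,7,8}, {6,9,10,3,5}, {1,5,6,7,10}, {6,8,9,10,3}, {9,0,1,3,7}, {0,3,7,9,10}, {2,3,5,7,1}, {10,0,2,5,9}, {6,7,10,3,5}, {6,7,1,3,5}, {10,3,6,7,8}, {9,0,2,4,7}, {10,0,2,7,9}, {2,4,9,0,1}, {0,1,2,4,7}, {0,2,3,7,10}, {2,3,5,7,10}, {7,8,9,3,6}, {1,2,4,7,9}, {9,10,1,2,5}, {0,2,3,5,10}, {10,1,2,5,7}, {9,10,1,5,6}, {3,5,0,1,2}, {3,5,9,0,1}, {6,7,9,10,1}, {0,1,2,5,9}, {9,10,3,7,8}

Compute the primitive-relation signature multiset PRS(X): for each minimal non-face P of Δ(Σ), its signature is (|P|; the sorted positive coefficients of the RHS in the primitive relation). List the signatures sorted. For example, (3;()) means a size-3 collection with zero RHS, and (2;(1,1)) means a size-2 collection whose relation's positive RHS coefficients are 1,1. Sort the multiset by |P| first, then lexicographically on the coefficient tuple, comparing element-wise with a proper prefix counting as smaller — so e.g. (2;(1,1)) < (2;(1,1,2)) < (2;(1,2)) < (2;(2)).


The 18 primitive collections of Σ (r=11, n=5):

  {2,6}:  v_{2} + v_{6} = 0 — sig = (2;())
  {0,6}:  v_{0} + v_{6} = v_{3} + v_{9} — sig = (2;(1,1))
  {1,8}:  v_{1} + v_{8} = v_{6} + v_{7} + v_{9} — sig = (2;(1,1,1))
  {4,5}:  v_{4} + v_{5} = v_{0} + v_{1} + v_{2} — sig = (2;(1,1,1))
  {5,8}:  v_{5} + v_{8} = v_{3} + v_{6} + v_{10} — sig = (2;(1,1,1))
  {2,8}:  v_{2} + v_{8} = v_{3} + v_{7} + v_{9} + v_{10} — sig = (2;(1,1,1,1))
  {4,6}:  v_{4} + v_{6} = v_{0} + v_{1} + v_{7} + v_{9} — sig = (2;(1,1,1,1))
  {3,4}:  v_{3} + v_{4} = 2·v_{0} + v_{1} + v_{7} — sig = (2;(1,1,2))
  {0,8}:  v_{0} + v_{8} = 2·v_{3} + v_{7} + 2·v_{9} + v_{10} — sig = (2;(1,1,2,2))
  {4,8}:  v_{4} + v_{8} = v_{0} + 2·v_{7} + 2·v_{9} — sig = (2;(1,2,2))
  {4,10}:  v_{4} + v_{10} = 2·v_{2} + v_{7} + 2·v_{9} — sig = (2;(1,2,2))
  {1,3,10}:  v_{1} + v_{3} + v_{10} = 0 — sig = (3;())
  {5,7,9}:  v_{5} + v_{7} + v_{9} = 0 — sig = (3;())
  {2,3,9}:  v_{2} + v_{3} + v_{9} = v_{0} — sig = (3;(1))
  {0,1,10}:  v_{0} + v_{1} + v_{10} = v_{2} + v_{9} — sig = (3;(1,1))
  {0,5,7}:  v_{0} + v_{5} + v_{7} = v_{2} + v_{3} — sig = (3;(1,1))
  {0,1,2,7,9}:  v_{0} + v_{1} + v_{2} + v_{7} + v_{9} = v_{4} — sig = (5;(1))
  {3,6,7,9,10}:  v_{3} + v_{6} + v_{7} + v_{9} + v_{10} = v_{8} — sig = (5;(1))

Sorted signature multiset PRS(X):
{ (2;()),  (2;(1,1)),  (2;(1,1,1)) ×3,  (2;(1,1,1,1)) ×2,  (2;(1,1,2)),  (2;(1,1,2,2)),  (2;(1,2,2)) ×2,  (3;()) ×2,  (3;(1)),  (3;(1,1)) ×2,  (5;(1)) ×2 }


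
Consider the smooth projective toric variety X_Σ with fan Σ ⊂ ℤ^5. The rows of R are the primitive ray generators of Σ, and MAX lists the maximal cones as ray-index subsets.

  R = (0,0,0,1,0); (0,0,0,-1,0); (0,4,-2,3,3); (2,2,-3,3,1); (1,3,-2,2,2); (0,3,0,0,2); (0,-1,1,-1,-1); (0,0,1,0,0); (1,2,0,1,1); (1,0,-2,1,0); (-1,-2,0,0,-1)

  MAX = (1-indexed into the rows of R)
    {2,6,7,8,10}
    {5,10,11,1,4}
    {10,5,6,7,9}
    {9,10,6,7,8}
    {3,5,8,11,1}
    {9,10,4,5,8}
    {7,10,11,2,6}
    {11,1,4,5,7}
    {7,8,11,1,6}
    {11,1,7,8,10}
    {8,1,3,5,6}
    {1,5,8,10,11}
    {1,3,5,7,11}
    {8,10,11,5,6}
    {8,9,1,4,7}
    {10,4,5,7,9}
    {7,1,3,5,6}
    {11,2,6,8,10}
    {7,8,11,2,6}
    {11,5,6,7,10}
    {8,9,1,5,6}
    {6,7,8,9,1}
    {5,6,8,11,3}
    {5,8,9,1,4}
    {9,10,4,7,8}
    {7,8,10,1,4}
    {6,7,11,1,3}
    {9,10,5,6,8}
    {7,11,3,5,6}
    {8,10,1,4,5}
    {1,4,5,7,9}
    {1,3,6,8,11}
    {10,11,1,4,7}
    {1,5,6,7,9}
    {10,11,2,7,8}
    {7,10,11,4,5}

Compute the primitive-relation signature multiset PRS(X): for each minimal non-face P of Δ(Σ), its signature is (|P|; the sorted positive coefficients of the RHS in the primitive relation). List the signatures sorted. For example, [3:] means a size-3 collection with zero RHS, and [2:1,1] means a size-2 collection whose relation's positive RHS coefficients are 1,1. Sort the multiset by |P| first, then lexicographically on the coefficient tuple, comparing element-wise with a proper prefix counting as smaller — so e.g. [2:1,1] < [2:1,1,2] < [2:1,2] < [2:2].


Δ(Σ) — 11 vertices, 18 min non-faces:

  {1,2}:  v_{1} + v_{2} = 0 — sig = [2:]
  {9,11}:  v_{9} + v_{11} = v_{1} — sig = [2:1]
  {2,5}:  v_{2} + v_{5} = v_{6} + v_{10} — sig = [2:1,1]
  {2,3}:  v_{2} + v_{3} = v_{5} + v_{6} + v_{11} — sig = [2:1,1,1]
  {2,4}:  v_{2} + v_{4} = v_{5} + v_{7} + v_{10} — sig = [2:1,1,1]
  {2,9}:  v_{2} + v_{9} = v_{6} + v_{7} + v_{8} + v_{10} — sig = [2:1,1,1,1]
  {3,4}:  v_{3} + v_{4} = v_{1} + 3·v_{5} + v_{7} + v_{11} — sig = [2:1,1,1,3]
  {3,9}:  v_{3} + v_{9} = 2·v_{1} + v_{5} + v_{6} — sig = [2:1,1,2]
  {3,10}:  v_{3} + v_{10} = 2·v_{5} + v_{11} — sig = [2:1,2]
  {4,6}:  v_{4} + v_{6} = 2·v_{5} + v_{7} — sig = [2:1,2]
  {1,6,10}:  v_{1} + v_{6} + v_{10} = v_{5} — sig = [3:1]
  {5,7,8}:  v_{5} + v_{7} + v_{8} = v_{9} — sig = [3:1]
  {1,9,10}:  v_{1} + v_{9} + v_{10} = v_{4} + v_{8} — sig = [3:1,1]
  {3,7,8}:  v_{3} + v_{7} + v_{8} = 2·v_{1} + v_{6} — sig = [3:1,2]
  {4,8,11}:  v_{4} + v_{8} + v_{11} = 2·v_{1} + v_{10} — sig = [3:1,2]
  {1,5,6,11}:  v_{1} + v_{5} + v_{6} + v_{11} = v_{3} — sig = [4:1]
  {1,5,7,10}:  v_{1} + v_{5} + v_{7} + v_{10} = v_{4} — sig = [4:1]
  {6,7,8,10,11}:  v_{6} + v_{7} + v_{8} + v_{10} + v_{11} = 0 — sig = [5:]

Hence PRS(X_Σ) =
{ [2:],  [2:1],  [2:1,1],  [2:1,1,1] ×2,  [2:1,1,1,1],  [2:1,1,1,3],  [2:1,1,2],  [2:1,2] ×2,  [3:1] ×2,  [3:1,1],  [3:1,2] ×2,  [4:1] ×2,  [5:] }


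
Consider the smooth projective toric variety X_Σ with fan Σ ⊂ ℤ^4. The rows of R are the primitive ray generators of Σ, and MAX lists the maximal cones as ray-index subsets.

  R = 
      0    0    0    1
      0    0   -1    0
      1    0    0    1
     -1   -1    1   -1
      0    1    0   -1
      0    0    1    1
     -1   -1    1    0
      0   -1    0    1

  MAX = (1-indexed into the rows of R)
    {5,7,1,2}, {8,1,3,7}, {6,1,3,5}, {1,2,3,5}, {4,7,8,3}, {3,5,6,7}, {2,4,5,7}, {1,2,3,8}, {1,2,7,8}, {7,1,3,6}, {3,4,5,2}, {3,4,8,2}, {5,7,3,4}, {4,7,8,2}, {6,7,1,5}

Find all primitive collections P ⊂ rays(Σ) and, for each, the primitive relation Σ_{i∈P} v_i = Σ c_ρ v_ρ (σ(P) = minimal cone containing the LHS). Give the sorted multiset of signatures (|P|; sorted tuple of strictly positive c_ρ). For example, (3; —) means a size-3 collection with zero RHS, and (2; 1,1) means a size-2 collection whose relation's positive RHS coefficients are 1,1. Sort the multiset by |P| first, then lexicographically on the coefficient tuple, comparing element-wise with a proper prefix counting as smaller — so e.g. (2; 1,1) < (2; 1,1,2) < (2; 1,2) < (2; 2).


The 7 primitive collections of Σ (r=8, n=4):

  • {5,8}:  v_{5} + v_{8} = 0 — sig = (2; —)
  • {1,4}:  v_{1} + v_{4} = v_{7} — sig = (2; 1)
  • {2,6}:  v_{2} + v_{6} = v_{1} — sig = (2; 1)
  • {6,8}:  v_{6} + v_{8} = v_{1} + v_{3} + v_{7} — sig = (2; 1,1,1)
  • {4,6}:  v_{4} + v_{6} = v_{3} + v_{5} + 2·v_{7} — sig = (2; 1,1,2)
  • {2,3,7}:  v_{2} + v_{3} + v_{7} = v_{8} — sig = (3; 1)
  • {1,3,5,7}:  v_{1} + v_{3} + v_{5} + v_{7} = v_{6} — sig = (4; 1)

Signatures (|P|; sorted positive RHS coefficients), sorted:
    (2; —)
    (2; 1)
    (2; 1)
    (2; 1,1,1)
    (2; 1,1,2)
    (3; 1)
    (4; 1)


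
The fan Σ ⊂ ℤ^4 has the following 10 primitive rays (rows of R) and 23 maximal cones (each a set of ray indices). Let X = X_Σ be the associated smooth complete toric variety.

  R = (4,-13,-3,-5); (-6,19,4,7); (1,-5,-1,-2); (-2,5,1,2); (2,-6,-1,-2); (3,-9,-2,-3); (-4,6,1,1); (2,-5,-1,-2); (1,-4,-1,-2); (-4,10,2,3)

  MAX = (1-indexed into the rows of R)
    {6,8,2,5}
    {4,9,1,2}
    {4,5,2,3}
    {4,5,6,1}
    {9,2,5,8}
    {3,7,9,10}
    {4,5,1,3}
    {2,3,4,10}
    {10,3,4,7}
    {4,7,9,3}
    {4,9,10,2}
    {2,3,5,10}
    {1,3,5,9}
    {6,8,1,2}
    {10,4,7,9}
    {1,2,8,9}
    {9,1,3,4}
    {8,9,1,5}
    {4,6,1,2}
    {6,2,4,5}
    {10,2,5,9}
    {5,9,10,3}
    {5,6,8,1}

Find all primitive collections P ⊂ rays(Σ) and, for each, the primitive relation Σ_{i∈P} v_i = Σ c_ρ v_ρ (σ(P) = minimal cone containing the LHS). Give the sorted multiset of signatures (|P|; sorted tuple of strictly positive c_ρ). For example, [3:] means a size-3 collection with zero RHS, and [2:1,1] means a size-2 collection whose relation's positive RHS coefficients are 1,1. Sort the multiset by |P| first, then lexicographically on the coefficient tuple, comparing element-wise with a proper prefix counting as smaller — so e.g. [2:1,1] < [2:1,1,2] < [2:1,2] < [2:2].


18 minimal non-faces of Δ(Σ) (on 10 rays):

  {4,8}:  v_{4} + v_{8} = 0 — sig = [2:]
  {6,9}:  v_{6} + v_{9} = v_{1} — sig = [2:1]
  {3,8}:  v_{3} + v_{8} = v_{5} + v_{9} — sig = [2:1,1]
  {6,10}:  v_{6} + v_{10} = v_{4} + v_{9} — sig = [2:1,1]
  {3,6}:  v_{3} + v_{6} = v_{1} + v_{4} + v_{5} — sig = [2:1,1,1]
  {7,8}:  v_{7} + v_{8} = v_{3} + v_{9} + v_{10} — sig = [2:1,1,1]
  {8,10}:  v_{8} + v_{10} = v_{2} + v_{5} + 2·v_{9} — sig = [2:1,1,2]
  {1,10}:  v_{1} + v_{10} = v_{4} + 2·v_{9} — sig = [2:1,2]
  {2,7}:  v_{2} + v_{7} = v_{4} + 2·v_{10} — sig = [2:1,2]
  {5,7}:  v_{5} + v_{7} = 2·v_{3} + v_{10} — sig = [2:1,2]
  {6,7}:  v_{6} + v_{7} = v_{3} + 2·v_{4} + 2·v_{9} — sig = [2:1,2,2]
  {1,7}:  v_{1} + v_{7} = v_{3} + 2·v_{4} + 3·v_{9} — sig = [2:1,2,3]
  {1,2,5}:  v_{1} + v_{2} + v_{5} = 0 — sig = [3:]
  {2,3,9}:  v_{2} + v_{3} + v_{9} = v_{10} — sig = [3:1]
  {4,5,9}:  v_{4} + v_{5} + v_{9} = v_{3} — sig = [3:1]
  {1,2,3}:  v_{1} + v_{2} + v_{3} = v_{4} + v_{9} — sig = [3:1,1]
  {4,5,10}:  v_{4} + v_{5} + v_{10} = v_{2} + 2·v_{3} — sig = [3:1,2]
  {3,4,9,10}:  v_{3} + v_{4} + v_{9} + v_{10} = v_{7} — sig = [4:1]

so the primitive-relation signature multiset is
[[2:], [2:1], [2:1,1], [2:1,1], [2:1,1,1], [2:1,1,1], [2:1,1,2], [2:1,2], [2:1,2], [2:1,2], [2:1,2,2], [2:1,2,3], [3:], [3:1], [3:1], [3:1,1], [3:1,2], [4:1]]


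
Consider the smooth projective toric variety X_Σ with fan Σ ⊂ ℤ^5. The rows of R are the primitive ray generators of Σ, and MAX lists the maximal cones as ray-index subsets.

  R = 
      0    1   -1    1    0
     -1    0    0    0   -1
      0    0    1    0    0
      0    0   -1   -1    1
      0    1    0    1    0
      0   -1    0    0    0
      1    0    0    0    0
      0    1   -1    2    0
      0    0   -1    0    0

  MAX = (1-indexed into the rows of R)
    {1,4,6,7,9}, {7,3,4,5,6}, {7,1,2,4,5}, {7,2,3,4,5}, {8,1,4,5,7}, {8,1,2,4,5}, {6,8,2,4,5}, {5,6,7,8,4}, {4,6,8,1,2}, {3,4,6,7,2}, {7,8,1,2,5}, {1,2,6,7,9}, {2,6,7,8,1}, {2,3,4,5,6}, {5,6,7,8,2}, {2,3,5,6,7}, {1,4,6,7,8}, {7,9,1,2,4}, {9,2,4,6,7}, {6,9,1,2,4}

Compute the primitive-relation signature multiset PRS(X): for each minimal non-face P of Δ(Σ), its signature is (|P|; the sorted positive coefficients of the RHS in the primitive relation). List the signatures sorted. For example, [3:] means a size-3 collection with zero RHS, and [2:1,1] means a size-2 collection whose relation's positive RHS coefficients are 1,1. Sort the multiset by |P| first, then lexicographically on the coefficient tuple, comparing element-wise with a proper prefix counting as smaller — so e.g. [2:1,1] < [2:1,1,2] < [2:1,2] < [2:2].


Δ(Σ) — 9 vertices, 9 min non-faces:

  • {3,9}:  v_{3} + v_{9} = 0  so sig = [2:]
  • {1,3}:  v_{1} + v_{3} = v_{5}  so sig = [2:1]
  • {5,9}:  v_{5} + v_{9} = v_{1}  so sig = [2:1]
  • {3,8}:  v_{3} + v_{8} = 2·v_{5} + v_{6}  so sig = [2:1,2]
  • {8,9}:  v_{8} + v_{9} = 2·v_{1} + v_{6}  so sig = [2:1,2]
  • {1,5,6}:  v_{1} + v_{5} + v_{6} = v_{8}  so sig = [3:1]
  • {2,4,7,8}:  v_{2} + v_{4} + v_{7} + v_{8} = v_{1} + v_{9}  so sig = [4:1,1]
  • {2,4,5,6,7}:  v_{2} + v_{4} + v_{5} + v_{6} + v_{7} = v_{9}  so sig = [5:1]
  • {1,2,4,6,7}:  v_{1} + v_{2} + v_{4} + v_{6} + v_{7} = 2·v_{9}  so sig = [5:2]

Signatures (|P|; sorted positive RHS coefficients), sorted:
    [2:]
    [2:1]
    [2:1]
    [2:1,2]
    [2:1,2]
    [3:1]
    [4:1,1]
    [5:1]
    [5:2]


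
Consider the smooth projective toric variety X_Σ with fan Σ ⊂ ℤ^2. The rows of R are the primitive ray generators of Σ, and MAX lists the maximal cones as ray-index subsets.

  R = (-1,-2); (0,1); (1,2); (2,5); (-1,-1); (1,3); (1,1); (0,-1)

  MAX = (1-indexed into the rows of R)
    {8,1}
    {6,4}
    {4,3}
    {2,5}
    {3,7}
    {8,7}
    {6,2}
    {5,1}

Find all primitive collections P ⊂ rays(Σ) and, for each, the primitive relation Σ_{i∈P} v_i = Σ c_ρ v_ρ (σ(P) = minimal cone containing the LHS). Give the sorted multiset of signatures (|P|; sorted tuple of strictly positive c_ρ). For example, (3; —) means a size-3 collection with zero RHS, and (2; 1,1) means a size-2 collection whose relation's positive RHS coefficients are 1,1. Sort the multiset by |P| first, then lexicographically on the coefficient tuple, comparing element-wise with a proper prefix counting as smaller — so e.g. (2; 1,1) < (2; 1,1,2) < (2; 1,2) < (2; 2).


20 collections generate NE(X_Σ); each relation:

  P = {1,3}:  v_{1} + v_{3} = 0 ; sig = (2; —)
  P = {2,8}:  v_{2} + v_{8} = 0 ; sig = (2; —)
  P = {5,7}:  v_{5} + v_{7} = 0 ; sig = (2; —)
  P = {1,2}:  v_{1} + v_{2} = v_{5} ; sig = (2; 1)
  P = {1,4}:  v_{1} + v_{4} = v_{6} ; sig = (2; 1)
  P = {1,6}:  v_{1} + v_{6} = v_{2} ; sig = (2; 1)
  P = {1,7}:  v_{1} + v_{7} = v_{8} ; sig = (2; 1)
  P = {2,3}:  v_{2} + v_{3} = v_{6} ; sig = (2; 1)
  P = {2,7}:  v_{2} + v_{7} = v_{3} ; sig = (2; 1)
  P = {3,5}:  v_{3} + v_{5} = v_{2} ; sig = (2; 1)
  P = {3,6}:  v_{3} + v_{6} = v_{4} ; sig = (2; 1)
  P = {3,8}:  v_{3} + v_{8} = v_{7} ; sig = (2; 1)
  P = {5,8}:  v_{5} + v_{8} = v_{1} ; sig = (2; 1)
  P = {6,8}:  v_{6} + v_{8} = v_{3} ; sig = (2; 1)
  P = {4,5}:  v_{4} + v_{5} = v_{2} + v_{6} ; sig = (2; 1,1)
  P = {2,4}:  v_{2} + v_{4} = 2·v_{6} ; sig = (2; 2)
  P = {4,8}:  v_{4} + v_{8} = 2·v_{3} ; sig = (2; 2)
  P = {5,6}:  v_{5} + v_{6} = 2·v_{2} ; sig = (2; 2)
  P = {6,7}:  v_{6} + v_{7} = 2·v_{3} ; sig = (2; 2)
  P = {4,7}:  v_{4} + v_{7} = 3·v_{3} ; sig = (2; 3)

Sorted signature multiset PRS(X):
{ (2; —) ×3,  (2; 1) ×11,  (2; 1,1),  (2; 2) ×4,  (2; 3) }


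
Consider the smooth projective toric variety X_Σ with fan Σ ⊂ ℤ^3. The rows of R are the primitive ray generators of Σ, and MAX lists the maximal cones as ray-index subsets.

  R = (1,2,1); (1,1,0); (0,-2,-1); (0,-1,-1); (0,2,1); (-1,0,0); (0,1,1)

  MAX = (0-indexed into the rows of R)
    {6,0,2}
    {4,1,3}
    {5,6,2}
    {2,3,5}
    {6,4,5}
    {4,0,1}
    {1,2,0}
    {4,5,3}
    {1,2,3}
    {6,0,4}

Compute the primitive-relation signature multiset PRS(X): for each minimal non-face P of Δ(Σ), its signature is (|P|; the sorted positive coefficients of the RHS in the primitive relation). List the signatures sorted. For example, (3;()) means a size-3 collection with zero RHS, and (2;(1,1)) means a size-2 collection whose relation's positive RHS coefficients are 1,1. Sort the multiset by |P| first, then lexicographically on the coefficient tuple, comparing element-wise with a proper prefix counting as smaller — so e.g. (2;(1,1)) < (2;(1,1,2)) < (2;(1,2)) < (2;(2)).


Minimal non-faces — 6 found among 7 rays, 10 max cones:

  • {2,4}:  v_{2} + v_{4} = 0  →  sig = (2;())
  • {3,6}:  v_{3} + v_{6} = 0  →  sig = (2;())
  • {0,3}:  v_{0} + v_{3} = v_{1}  →  sig = (2;(1))
  • {0,5}:  v_{0} + v_{5} = v_{4}  →  sig = (2;(1))
  • {1,6}:  v_{1} + v_{6} = v_{0}  →  sig = (2;(1))
  • {1,5}:  v_{1} + v_{5} = v_{3} + v_{4}  →  sig = (2;(1,1))

Signatures (|P|; sorted positive RHS coefficients), sorted:
    |P|=2: 6 collections, coeffs (), (), (1), (1), (1), (1,1)


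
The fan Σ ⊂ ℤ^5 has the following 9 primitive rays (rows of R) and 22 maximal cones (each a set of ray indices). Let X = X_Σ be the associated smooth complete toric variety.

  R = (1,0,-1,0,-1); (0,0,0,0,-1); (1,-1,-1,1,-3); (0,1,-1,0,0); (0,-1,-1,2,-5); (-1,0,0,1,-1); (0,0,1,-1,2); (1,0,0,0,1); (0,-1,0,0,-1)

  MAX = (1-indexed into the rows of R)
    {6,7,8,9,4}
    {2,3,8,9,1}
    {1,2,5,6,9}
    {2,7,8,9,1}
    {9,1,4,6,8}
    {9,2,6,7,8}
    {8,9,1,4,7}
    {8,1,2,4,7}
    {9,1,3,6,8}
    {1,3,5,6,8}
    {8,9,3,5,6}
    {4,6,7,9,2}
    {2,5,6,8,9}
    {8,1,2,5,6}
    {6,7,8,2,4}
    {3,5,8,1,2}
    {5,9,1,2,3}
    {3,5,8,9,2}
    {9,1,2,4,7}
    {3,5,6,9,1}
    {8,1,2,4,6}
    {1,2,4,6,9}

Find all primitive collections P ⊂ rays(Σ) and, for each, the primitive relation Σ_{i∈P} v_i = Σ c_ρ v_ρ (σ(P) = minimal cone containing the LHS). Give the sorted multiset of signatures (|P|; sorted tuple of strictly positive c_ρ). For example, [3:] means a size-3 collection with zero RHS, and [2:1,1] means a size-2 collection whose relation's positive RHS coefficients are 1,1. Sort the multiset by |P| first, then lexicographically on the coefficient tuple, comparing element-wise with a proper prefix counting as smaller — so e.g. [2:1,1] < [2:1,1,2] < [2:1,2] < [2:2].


Σ has 9 primitive collections:

  P={3,7}:  v_{3} + v_{7} = v_{2} + v_{8} + v_{9} — sig = [2:1,1,1]
  P={5,7}:  v_{5} + v_{7} = 2·v_{2} + v_{6} + v_{8} + v_{9} — sig = [2:1,1,1,2]
  P={3,4}:  v_{3} + v_{4} = 2·v_{1} + v_{6} — sig = [2:1,2]
  P={4,5}:  v_{4} + v_{5} = 2·v_{1} + v_{2} + 2·v_{6} — sig = [2:1,2,2]
  P={1,6,7}:  v_{1} + v_{6} + v_{7} = 0 — sig = [3:]
  P={2,3,6}:  v_{2} + v_{3} + v_{6} = v_{5} — sig = [3:1]
  P={2,4,8,9}:  v_{2} + v_{4} + v_{8} + v_{9} = v_{1} — sig = [4:1]
  P={1,5,8,9}:  v_{1} + v_{5} + v_{8} + v_{9} = 2·v_{3} — sig = [4:2]
  P={1,2,6,8,9}:  v_{1} + v_{2} + v_{6} + v_{8} + v_{9} = v_{3} — sig = [5:1]

Hence PRS(X_Σ) =
[[2:1,1,1], [2:1,1,1,2], [2:1,2], [2:1,2,2], [3:], [3:1], [4:1], [4:2], [5:1]]


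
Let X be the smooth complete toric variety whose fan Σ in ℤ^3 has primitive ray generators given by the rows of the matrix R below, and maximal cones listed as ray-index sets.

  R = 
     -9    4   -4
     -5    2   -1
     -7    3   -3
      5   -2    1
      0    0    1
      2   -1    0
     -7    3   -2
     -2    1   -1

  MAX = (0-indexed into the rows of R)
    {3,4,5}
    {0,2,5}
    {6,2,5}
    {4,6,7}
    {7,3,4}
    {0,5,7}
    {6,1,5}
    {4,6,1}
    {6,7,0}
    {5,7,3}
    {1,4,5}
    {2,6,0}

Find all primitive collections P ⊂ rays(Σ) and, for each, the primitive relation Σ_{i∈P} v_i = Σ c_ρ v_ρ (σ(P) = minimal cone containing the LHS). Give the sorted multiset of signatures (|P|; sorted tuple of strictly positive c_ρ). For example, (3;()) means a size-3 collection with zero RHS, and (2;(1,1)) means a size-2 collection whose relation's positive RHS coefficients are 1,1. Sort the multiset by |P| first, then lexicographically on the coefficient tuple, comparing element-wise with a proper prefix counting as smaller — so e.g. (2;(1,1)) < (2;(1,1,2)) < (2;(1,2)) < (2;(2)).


Primitive collections (14):

  P = {1,3}:  v_{1} + v_{3} = 0  →  sig = (2;())
  P = {1,7}:  v_{1} + v_{7} = v_{6}  →  sig = (2;(1))
  P = {2,4}:  v_{2} + v_{4} = v_{6}  →  sig = (2;(1))
  P = {2,7}:  v_{2} + v_{7} = v_{0}  →  sig = (2;(1))
  P = {3,6}:  v_{3} + v_{6} = v_{7}  →  sig = (2;(1))
  P = {0,1}:  v_{0} + v_{1} = v_{2} + v_{6}  →  sig = (2;(1,1))
  P = {0,4}:  v_{0} + v_{4} = v_{6} + v_{7}  →  sig = (2;(1,1))
  P = {1,2}:  v_{1} + v_{2} = v_{5} + 2·v_{6}  →  sig = (2;(1,2))
  P = {2,3}:  v_{2} + v_{3} = v_{5} + 2·v_{7}  →  sig = (2;(1,2))
  P = {0,3}:  v_{0} + v_{3} = v_{5} + 3·v_{7}  →  sig = (2;(1,3))
  P = {4,5,7}:  v_{4} + v_{5} + v_{7} = 0  →  sig = (3;())
  P = {4,5,6}:  v_{4} + v_{5} + v_{6} = v_{1}  →  sig = (3;(1))
  P = {5,6,7}:  v_{5} + v_{6} + v_{7} = v_{2}  →  sig = (3;(1))
  P = {0,5,6}:  v_{0} + v_{5} + v_{6} = 2·v_{2}  →  sig = (3;(2))

Sorted signature multiset PRS(X):
[(2;()), (2;(1)), (2;(1)), (2;(1)), (2;(1)), (2;(1,1)), (2;(1,1)), (2;(1,2)), (2;(1,2)), (2;(1,3)), (3;()), (3;(1)), (3;(1)), (3;(2))]


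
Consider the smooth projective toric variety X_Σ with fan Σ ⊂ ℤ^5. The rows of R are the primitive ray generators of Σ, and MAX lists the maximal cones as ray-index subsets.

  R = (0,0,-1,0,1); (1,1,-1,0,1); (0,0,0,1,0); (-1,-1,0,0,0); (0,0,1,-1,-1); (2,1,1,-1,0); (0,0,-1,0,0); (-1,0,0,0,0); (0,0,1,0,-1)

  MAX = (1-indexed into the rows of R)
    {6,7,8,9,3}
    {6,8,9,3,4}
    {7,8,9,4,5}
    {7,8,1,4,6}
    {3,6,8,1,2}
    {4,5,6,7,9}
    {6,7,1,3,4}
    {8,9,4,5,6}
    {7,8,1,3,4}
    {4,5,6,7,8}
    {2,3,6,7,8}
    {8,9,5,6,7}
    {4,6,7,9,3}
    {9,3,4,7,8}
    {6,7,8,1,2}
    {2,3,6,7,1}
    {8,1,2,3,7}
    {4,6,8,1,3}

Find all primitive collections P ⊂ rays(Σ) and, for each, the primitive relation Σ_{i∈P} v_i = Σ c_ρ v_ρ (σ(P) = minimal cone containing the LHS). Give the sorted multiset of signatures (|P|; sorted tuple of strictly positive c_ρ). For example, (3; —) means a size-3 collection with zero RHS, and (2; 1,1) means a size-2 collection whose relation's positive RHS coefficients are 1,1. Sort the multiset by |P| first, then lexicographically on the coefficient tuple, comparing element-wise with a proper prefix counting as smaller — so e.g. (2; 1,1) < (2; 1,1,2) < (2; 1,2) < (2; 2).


9 collections generate NE(X_Σ); each relation:

  {1,9}:  v_{1} + v_{9} = 0 — sig = (2; —)
  {2,4}:  v_{2} + v_{4} = v_{1} — sig = (2; 1)
  {3,5}:  v_{3} + v_{5} = v_{9} — sig = (2; 1)
  {2,5}:  v_{2} + v_{5} = v_{6} + v_{7} + v_{8} — sig = (2; 1,1,1)
  {1,5}:  v_{1} + v_{5} = v_{4} + v_{6} + v_{7} + v_{8} — sig = (2; 1,1,1,1)
  {2,9}:  v_{2} + v_{9} = v_{3} + v_{6} + v_{7} + v_{8} — sig = (2; 1,1,1,1)
  {3,4,6,7,8}:  v_{3} + v_{4} + v_{6} + v_{7} + v_{8} = 0 — sig = (5; —)
  {1,3,6,7,8}:  v_{1} + v_{3} + v_{6} + v_{7} + v_{8} = v_{2} — sig = (5; 1)
  {4,6,7,8,9}:  v_{4} + v_{6} + v_{7} + v_{8} + v_{9} = v_{5} — sig = (5; 1)

Signatures (|P|; sorted positive RHS coefficients), sorted:
    |P|=2: 6 collections, coeffs (), (1), (1), (1,1,1), (1,1,1,1), (1,1,1,1)
    |P|=5: 3 collections, coeffs (), (1), (1)


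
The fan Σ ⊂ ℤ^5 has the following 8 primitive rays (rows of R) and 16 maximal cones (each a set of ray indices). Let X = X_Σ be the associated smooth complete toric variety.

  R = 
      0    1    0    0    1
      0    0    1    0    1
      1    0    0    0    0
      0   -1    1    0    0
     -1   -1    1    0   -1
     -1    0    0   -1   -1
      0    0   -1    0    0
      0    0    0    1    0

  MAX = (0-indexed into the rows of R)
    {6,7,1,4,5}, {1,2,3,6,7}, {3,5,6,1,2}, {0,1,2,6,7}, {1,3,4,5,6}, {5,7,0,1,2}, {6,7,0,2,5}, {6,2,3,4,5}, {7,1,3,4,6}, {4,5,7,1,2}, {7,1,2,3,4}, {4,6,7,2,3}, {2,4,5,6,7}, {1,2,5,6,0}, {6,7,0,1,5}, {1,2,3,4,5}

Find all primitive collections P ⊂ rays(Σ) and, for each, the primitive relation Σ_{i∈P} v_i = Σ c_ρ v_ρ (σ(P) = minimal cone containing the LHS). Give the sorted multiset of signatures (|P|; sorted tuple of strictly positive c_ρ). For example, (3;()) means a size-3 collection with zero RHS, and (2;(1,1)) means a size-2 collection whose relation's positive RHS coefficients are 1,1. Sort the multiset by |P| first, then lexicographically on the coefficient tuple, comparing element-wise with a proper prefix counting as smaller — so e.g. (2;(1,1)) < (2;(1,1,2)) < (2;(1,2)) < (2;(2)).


The 5 primitive collections of Σ (r=8, n=5):

  P = {0,3}:  v_{0} + v_{3} = v_{1}  ⇒ sig = (2;(1))
  P = {0,4}:  v_{0} + v_{4} = v_{1} + v_{5} + v_{7}  ⇒ sig = (2;(1,1,1))
  P = {3,5,7}:  v_{3} + v_{5} + v_{7} = v_{4}  ⇒ sig = (3;(1))
  P = {1,2,4,6}:  v_{1} + v_{2} + v_{4} + v_{6} = v_{3}  ⇒ sig = (4;(1))
  P = {1,2,5,6,7}:  v_{1} + v_{2} + v_{5} + v_{6} + v_{7} = 0  ⇒ sig = (5;())

Sorted signature multiset PRS(X):
{ (2;(1)),  (2;(1,1,1)),  (3;(1)),  (4;(1)),  (5;()) }
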